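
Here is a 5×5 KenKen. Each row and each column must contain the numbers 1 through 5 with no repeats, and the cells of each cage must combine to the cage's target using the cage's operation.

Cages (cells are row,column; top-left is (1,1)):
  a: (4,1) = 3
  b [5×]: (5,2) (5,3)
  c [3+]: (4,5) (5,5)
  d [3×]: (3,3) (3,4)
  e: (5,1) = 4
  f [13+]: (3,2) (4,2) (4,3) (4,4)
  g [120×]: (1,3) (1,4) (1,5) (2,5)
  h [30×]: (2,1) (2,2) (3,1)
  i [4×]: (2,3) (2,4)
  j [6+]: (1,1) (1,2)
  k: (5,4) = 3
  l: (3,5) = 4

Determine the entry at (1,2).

5

Cage l is a single given cell, which forces (3,5) = 4.
Cage a is a single given cell; hence (4,1) = 3.
E is a freebie, leaving (5,1) = 4.
Cage k is a single given cell, so (5,4) = 3.
Cage h has product 30, so (2,2) = 3.
Cage d needs two cells with product 3, which forces (3,3) = 3.
3 is placed in column 4, so (3,4) = 1.
The 4 cells of cage g must have product 120, so (1,5) = 3.
Cage i needs two cells with product 4, which forces (2,3) = 1.
Column 4 already has 1, which forces (2,4) = 4.
Column 3 now contains 1, which forces (5,3) = 5.
Cage g has product 120, leaving (1,3) = 4.
Column 3 already has 4, leaving (4,3) = 2.
Row 4 already has 2, so (4,4) = 5.
Row 4 already has 2, which forces (4,5) = 1.
Row 5 now contains 5, leaving (5,2) = 1.
Column 5 already has 1, so (5,5) = 2.
Cage j needs two cells with sum 6, so (1,1) = 1.
Column 2 now contains 1, which forces (1,2) = 5.
5 is placed in column 4, so (1,4) = 2.
Column 5 already has 2, leaving (2,5) = 5.
The 4 cells of cage f must have sum 13; hence (3,2) = 2.
Row 4 already has 1, which forces (4,2) = 4.
5 is placed in row 2, so (2,1) = 2.
2 is placed in row 3, which forces (3,1) = 5.
Completed grid: 1 5 4 2 3 / 2 3 1 4 5 / 5 2 3 1 4 / 3 4 2 5 1 / 4 1 5 3 2.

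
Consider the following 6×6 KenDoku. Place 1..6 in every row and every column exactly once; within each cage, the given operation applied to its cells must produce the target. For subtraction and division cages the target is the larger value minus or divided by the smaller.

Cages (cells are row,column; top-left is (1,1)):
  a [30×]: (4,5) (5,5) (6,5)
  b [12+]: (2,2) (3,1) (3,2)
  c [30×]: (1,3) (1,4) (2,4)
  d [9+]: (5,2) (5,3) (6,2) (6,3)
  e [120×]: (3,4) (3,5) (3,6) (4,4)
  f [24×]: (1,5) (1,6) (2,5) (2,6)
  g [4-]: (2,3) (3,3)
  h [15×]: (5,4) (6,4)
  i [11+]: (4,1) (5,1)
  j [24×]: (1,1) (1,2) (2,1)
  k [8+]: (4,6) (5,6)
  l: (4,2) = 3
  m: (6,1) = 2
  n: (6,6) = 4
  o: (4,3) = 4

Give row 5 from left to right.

L is a freebie; hence (4,2) = 3.
Cage o is given, leaving (4,3) = 4.
Cage m is a single given cell, leaving (6,1) = 2.
N is a freebie; hence (6,6) = 4.
In row 5, 4 can only go at (5,2), so (5,2) = 4.
Cage d has sum 9, leaving (5,3) = 1.
Cage d has sum 9, leaving (6,2) = 1.
Cage d needs sum 9, so (6,3) = 3.
3 is placed in row 6, so (6,4) = 5.
5 is placed in row 6, leaving (6,5) = 6.
Cage c needs product 30, which forces (1,3) = 5.
The 3 cells of cage a must have product 30, which forces (4,5) = 1.
Column 4 now contains 5; hence (5,4) = 3.
Cage a needs product 30; hence (5,5) = 5.
The 4 cells of cage e must have product 120, which forces (3,6) = 5.
Cage i needs two cells with sum 11; hence (4,1) = 5.
Row 5 already has 5; hence (5,1) = 6.
Row 5 now contains 6, leaving (5,6) = 2.
Column 6 now contains 2, which forces (4,6) = 6.
Row 4 already has 6, so (4,4) = 2.
The only place for 5 in row 2 is (2,2).
Cage b needs sum 12; hence (3,1) = 1.
Cage b needs sum 12, leaving (3,2) = 6.
Row 3 already has 6, leaving (3,3) = 2.
Row 3 already has 6, so (3,4) = 4.
Row 3 now contains 2, which forces (3,5) = 3.
Column 2 already has 6, which forces (1,2) = 2.
2 is placed in row 1, so (1,5) = 4.
2 is placed in column 3, so (2,3) = 6.
Row 2 already has 6, which forces (2,4) = 1.
Column 5 already has 4, which forces (2,5) = 2.
Row 2 now contains 1; hence (2,6) = 3.
Row 1 already has 4, which forces (1,1) = 3.
Column 4 now contains 1, leaving (1,4) = 6.
3 is placed in column 6, so (1,6) = 1.
3 is placed in row 2, leaving (2,1) = 4.
Filled in: 3 2 5 6 4 1 / 4 5 6 1 2 3 / 1 6 2 4 3 5 / 5 3 4 2 1 6 / 6 4 1 3 5 2 / 2 1 3 5 6 4.

6 4 1 3 5 2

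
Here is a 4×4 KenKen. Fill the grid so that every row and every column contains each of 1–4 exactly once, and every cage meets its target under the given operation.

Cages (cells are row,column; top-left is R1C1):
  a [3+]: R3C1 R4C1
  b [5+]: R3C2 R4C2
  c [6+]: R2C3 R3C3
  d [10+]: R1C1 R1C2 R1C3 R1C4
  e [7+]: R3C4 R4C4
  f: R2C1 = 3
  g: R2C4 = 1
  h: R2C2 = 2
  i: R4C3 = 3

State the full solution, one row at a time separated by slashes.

F is a freebie, which forces R2C1 = 3.
Cage h is given; hence R2C2 = 2.
Row 2 now contains 2, so R2C3 = 4.
Cage g is a single given cell; hence R2C4 = 1.
Column 3 now contains 4, which forces R3C3 = 2.
I is a freebie; hence R4C3 = 3.
Row 4 already has 3, so R4C4 = 4.
3 is placed in column 3; hence R1C3 = 1.
2 is placed in row 3, leaving R3C1 = 1.
Cage b needs two cells with sum 5; hence R3C2 = 4.
Column 4 now contains 4, leaving R3C4 = 3.
Cage a needs two cells with sum 3, so R4C1 = 2.
Row 4 now contains 4, leaving R4C2 = 1.
Column 1 already has 2, so R1C1 = 4.
4 is placed in column 2; hence R1C2 = 3.
3 is placed in column 4, which forces R1C4 = 2.

4 3 1 2 / 3 2 4 1 / 1 4 2 3 / 2 1 3 4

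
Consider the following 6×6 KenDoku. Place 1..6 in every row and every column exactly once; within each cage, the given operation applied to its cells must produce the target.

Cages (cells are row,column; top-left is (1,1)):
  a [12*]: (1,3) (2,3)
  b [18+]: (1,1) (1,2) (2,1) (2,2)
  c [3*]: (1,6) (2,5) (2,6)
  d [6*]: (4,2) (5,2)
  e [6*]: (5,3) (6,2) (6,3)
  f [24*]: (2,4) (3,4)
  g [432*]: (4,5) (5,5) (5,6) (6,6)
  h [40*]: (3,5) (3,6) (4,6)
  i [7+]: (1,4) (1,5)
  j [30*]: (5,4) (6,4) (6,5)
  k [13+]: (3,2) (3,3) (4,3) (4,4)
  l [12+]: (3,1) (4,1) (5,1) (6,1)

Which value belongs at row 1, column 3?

Cage c needs product 3; hence (1,6) = 1.
The 3 cells of cage c must have product 3, leaving (2,5) = 1.
Cage c has product 3, which forces (2,6) = 3.
Cage h has product 40; hence (3,5) = 4.
The two cells of cage f must have product 24, so (2,4) = 4.
4 is placed in row 3, leaving (3,4) = 6.
Column 2 needs a 4, and only (1,2) is open for it.
Row 1 needs a 3, and only (1,1) is open for it.
Row 1 needs a 6, and only (1,3) is open for it.
Column 3 now contains 6; hence (2,3) = 2.
The 3 cells of cage e must have product 6; hence (6,2) = 2.
Row 6 now contains 2, leaving (6,5) = 5.
Cage i needs two cells with sum 7; hence (1,4) = 5.
Column 5 already has 5, leaving (1,5) = 2.
The 3 cells of cage j must have product 30, so (5,4) = 2.
Row 6 already has 5, leaving (6,4) = 3.
The 4 cells of cage k must have sum 13, which forces (4,3) = 4.
Column 4 now contains 3; hence (4,4) = 1.
The 3 cells of cage e must have product 6, so (5,3) = 3.
3 is placed in row 5, so (5,5) = 6.
Row 5 already has 6, which forces (5,6) = 4.
Row 6 already has 3, leaving (6,3) = 1.
Column 6 now contains 4, so (6,6) = 6.
Cage k needs sum 13, leaving (3,2) = 3.
3 is placed in column 3, so (3,3) = 5.
Row 3 now contains 5, which forces (3,6) = 2.
Row 4 now contains 1, leaving (4,2) = 6.
Column 5 now contains 6, leaving (4,5) = 3.
Column 6 now contains 2; hence (4,6) = 5.
Row 5 already has 6; hence (5,2) = 1.
Row 6 already has 1; hence (6,1) = 4.
Cage b has sum 18, which forces (2,1) = 6.
Column 2 now contains 6, which forces (2,2) = 5.
Row 3 now contains 2, which forces (3,1) = 1.
5 is placed in row 4, which forces (4,1) = 2.
1 is placed in row 5, leaving (5,1) = 5.
Filled in: 3 4 6 5 2 1 / 6 5 2 4 1 3 / 1 3 5 6 4 2 / 2 6 4 1 3 5 / 5 1 3 2 6 4 / 4 2 1 3 5 6.

6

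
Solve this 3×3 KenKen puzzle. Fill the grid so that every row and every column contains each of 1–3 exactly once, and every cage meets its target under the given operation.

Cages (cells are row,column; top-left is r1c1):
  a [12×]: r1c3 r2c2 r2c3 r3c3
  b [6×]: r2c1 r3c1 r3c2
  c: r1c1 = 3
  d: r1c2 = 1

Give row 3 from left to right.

2 3 1

C is a freebie, so r1c1 = 3.
Cage d is a single given cell, so r1c2 = 1.
1 is placed in row 1, so r1c3 = 2.
Cage a has product 12, which forces r2c2 = 2.
Column 2 already has 2; hence r3c2 = 3.
Row 3 already has 3, so r3c3 = 1.
Row 2 already has 2, so r2c1 = 1.
1 is placed in column 3, which forces r2c3 = 3.
1 is placed in row 3, so r3c1 = 2.
Filled in: 3 1 2 / 1 2 3 / 2 3 1.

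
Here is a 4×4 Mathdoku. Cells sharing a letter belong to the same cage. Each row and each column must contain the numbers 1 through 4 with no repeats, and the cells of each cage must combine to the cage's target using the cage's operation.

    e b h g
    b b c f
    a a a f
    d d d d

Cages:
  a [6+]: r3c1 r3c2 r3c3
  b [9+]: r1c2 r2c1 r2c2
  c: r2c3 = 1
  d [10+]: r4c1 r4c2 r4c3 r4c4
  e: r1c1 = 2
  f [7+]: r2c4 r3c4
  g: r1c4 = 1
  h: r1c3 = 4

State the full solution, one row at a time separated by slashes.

2 3 4 1 / 4 2 1 3 / 3 1 2 4 / 1 4 3 2

Cage e is a single given cell; hence r1c1 = 2.
Cage h is a single given cell, leaving r1c3 = 4.
G is a freebie; hence r1c4 = 1.
Cage c is given, leaving r2c3 = 1.
4 is placed in row 1; hence r1c2 = 3.
Cage b needs sum 9, leaving r2c1 = 4.
Cage b has sum 9, which forces r2c2 = 2.
Row 2 now contains 4, leaving r2c4 = 3.
2 is placed in column 2; hence r3c2 = 1.
Column 4 now contains 3, leaving r3c4 = 4.
Column 2 now contains 1, leaving r4c2 = 4.
Column 4 now contains 4, leaving r4c4 = 2.
Row 3 now contains 1, leaving r3c1 = 3.
The 3 cells of cage a must have sum 6, which forces r3c3 = 2.
The 4 cells of cage d must have sum 10; hence r4c1 = 1.
Row 4 now contains 2; hence r4c3 = 3.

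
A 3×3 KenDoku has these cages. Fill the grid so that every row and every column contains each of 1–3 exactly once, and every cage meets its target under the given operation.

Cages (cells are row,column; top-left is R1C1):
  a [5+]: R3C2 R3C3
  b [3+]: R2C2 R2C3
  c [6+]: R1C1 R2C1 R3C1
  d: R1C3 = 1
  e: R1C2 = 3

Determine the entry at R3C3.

3

Cage e is a single given cell, leaving R1C2 = 3.
D is a freebie, so R1C3 = 1.
1 is placed in column 3, which forces R2C3 = 2.
Column 2 now contains 3, so R3C2 = 2.
Column 3 now contains 2; hence R3C3 = 3.
Row 1 now contains 1, leaving R1C1 = 2.
The 3 cells of cage c must have sum 6, leaving R2C1 = 3.
2 is placed in row 2, leaving R2C2 = 1.
3 is placed in row 3, so R3C1 = 1.
The full grid is 2 3 1 / 3 1 2 / 1 2 3.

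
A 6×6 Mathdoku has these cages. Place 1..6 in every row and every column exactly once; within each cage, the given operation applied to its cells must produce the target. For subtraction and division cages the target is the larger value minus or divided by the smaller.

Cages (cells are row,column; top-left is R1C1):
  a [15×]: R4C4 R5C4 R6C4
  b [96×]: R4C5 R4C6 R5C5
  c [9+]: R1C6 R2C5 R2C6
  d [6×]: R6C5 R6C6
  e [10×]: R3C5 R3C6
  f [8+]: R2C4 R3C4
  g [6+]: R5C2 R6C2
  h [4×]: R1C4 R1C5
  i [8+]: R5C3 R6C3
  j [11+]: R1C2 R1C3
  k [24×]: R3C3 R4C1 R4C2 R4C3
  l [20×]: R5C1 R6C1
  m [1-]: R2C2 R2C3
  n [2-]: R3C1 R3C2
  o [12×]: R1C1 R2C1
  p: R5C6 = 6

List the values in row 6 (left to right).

4 5 6 1 3 2

Cage b has product 96, leaving R4C5 = 6.
Cage b has product 96, leaving R4C6 = 4.
Cage b has product 96, which forces R5C5 = 4.
P is a freebie, leaving R5C6 = 6.
The two cells of cage h must have product 4, which forces R1C4 = 4.
4 is placed in column 5, leaving R1C5 = 1.
The 4 cells of cage k must have product 24, which forces R3C3 = 4.
Row 5 now contains 4, so R5C1 = 5.
The two cells of cage l must have product 20; hence R6C1 = 4.
Cage g's pair has sum 6, leaving R5C2 = 1.
1 is placed in row 5; hence R5C4 = 3.
The two cells of cage g must have sum 6; hence R6C2 = 5.
Row 6 already has 5, so R6C3 = 6.
Row 6 already has 5, which forces R6C4 = 1.
Column 2 already has 5, which forces R1C2 = 6.
Column 3 already has 6; hence R1C3 = 5.
The two cells of cage n must have difference 2; hence R3C1 = 1.
Column 2 already has 5, leaving R3C2 = 3.
Column 2 now contains 3; hence R4C2 = 2.
Column 4 now contains 1, so R4C4 = 5.
Row 5 already has 3, which forces R5C3 = 2.
6 is placed in row 1, which forces R1C1 = 2.
Row 1 now contains 2, which forces R1C6 = 3.
The two cells of cage o must have product 12, so R2C1 = 6.
Column 2 already has 2, which forces R2C2 = 4.
The two cells of cage m must have difference 1, which forces R2C3 = 3.
Row 2 now contains 6; hence R2C4 = 2.
Row 2 now contains 2, so R2C5 = 5.
5 is placed in row 2, so R2C6 = 1.
Column 4 already has 2; hence R3C4 = 6.
Column 5 already has 5, so R3C5 = 2.
Row 3 already has 2, leaving R3C6 = 5.
2 is placed in row 4, leaving R4C1 = 3.
The 4 cells of cage k must have product 24, which forces R4C3 = 1.
Column 5 already has 2; hence R6C5 = 3.
Column 6 now contains 3, which forces R6C6 = 2.
Completed grid: 2 6 5 4 1 3 / 6 4 3 2 5 1 / 1 3 4 6 2 5 / 3 2 1 5 6 4 / 5 1 2 3 4 6 / 4 5 6 1 3 2.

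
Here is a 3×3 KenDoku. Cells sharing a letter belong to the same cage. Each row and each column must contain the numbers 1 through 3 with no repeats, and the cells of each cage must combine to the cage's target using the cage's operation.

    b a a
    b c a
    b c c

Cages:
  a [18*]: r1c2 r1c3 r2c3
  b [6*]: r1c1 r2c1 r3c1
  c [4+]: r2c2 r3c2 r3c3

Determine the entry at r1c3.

Cage a has product 18, leaving r1c2 = 3.
Cage a needs product 18, so r1c3 = 2.
The 3 cells of cage c must have sum 4, so r2c2 = 1.
The 3 cells of cage a must have product 18, so r2c3 = 3.
Cage c has sum 4, leaving r3c2 = 2.
Cage c has sum 4; hence r3c3 = 1.
2 is placed in row 1, which forces r1c1 = 1.
Row 2 already has 3, which forces r2c1 = 2.
Row 3 now contains 1, which forces r3c1 = 3.
Completed grid: 1 3 2 / 2 1 3 / 3 2 1.

2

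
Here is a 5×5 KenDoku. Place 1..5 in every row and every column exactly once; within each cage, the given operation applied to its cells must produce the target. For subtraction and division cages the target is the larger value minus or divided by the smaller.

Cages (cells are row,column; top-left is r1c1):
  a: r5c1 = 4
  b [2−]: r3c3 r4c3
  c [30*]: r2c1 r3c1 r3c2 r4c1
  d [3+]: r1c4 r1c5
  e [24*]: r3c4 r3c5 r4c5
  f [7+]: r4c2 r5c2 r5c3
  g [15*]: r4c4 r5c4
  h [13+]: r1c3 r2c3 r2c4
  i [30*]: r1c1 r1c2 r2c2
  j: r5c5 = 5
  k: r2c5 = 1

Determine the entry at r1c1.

K is a freebie, which forces r2c5 = 1.
Cage a is a single given cell, which forces r5c1 = 4.
J is a freebie, which forces r5c5 = 5.
The two cells of cage d must have sum 3, leaving r1c4 = 1.
Column 5 already has 1; hence r1c5 = 2.
Cage g's pair has product 15, so r4c4 = 5.
Row 5 already has 5, which forces r5c4 = 3.
Cage h needs sum 13, leaving r1c3 = 4.
Cage i has product 30, which forces r2c2 = 2.
Cage h needs sum 13, which forces r2c3 = 5.
Column 4 already has 5; hence r2c4 = 4.
Cage e has product 24, so r3c4 = 2.
Cage f needs sum 7; hence r4c2 = 4.
Row 4 now contains 4, which forces r4c5 = 3.
Column 2 already has 2, so r5c2 = 1.
Row 5 now contains 1, leaving r5c3 = 2.
Row 2 already has 5, which forces r2c1 = 3.
Cage c needs product 30, which forces r3c1 = 1.
The 4 cells of cage c must have product 30, leaving r3c2 = 5.
Cage b needs two cells with difference 2, which forces r3c3 = 3.
Column 5 already has 3, which forces r3c5 = 4.
Cage c needs product 30, which forces r4c1 = 2.
2 is placed in column 3, leaving r4c3 = 1.
Column 1 already has 3, which forces r1c1 = 5.
Column 2 already has 5; hence r1c2 = 3.
Filled in: 5 3 4 1 2 / 3 2 5 4 1 / 1 5 3 2 4 / 2 4 1 5 3 / 4 1 2 3 5.

5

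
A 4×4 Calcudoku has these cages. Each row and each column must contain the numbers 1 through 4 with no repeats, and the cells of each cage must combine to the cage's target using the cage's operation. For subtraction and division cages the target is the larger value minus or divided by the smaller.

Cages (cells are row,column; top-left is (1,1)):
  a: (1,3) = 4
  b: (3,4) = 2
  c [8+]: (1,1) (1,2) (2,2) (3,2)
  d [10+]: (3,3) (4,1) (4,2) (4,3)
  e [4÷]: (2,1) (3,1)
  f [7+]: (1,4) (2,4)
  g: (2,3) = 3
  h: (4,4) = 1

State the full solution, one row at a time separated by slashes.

2 1 4 3 / 1 2 3 4 / 4 3 1 2 / 3 4 2 1

Cage a is given; hence (1,3) = 4.
Row 1 already has 4, which forces (1,4) = 3.
Cage g is given, which forces (2,3) = 3.
Column 4 now contains 3, so (2,4) = 4.
Cage b is given; hence (3,4) = 2.
Cage h is given, leaving (4,4) = 1.
4 is placed in row 2, leaving (2,1) = 1.
Row 2 already has 1, which forces (2,2) = 2.
Cage e needs two cells with quotient 4, which forces (3,1) = 4.
Row 3 already has 4, so (3,2) = 3.
Row 3 now contains 2, which forces (3,3) = 1.
Column 1 already has 4; hence (4,1) = 3.
3 is placed in column 2, leaving (4,2) = 4.
1 is placed in row 4; hence (4,3) = 2.
Column 1 already has 1, so (1,1) = 2.
Column 2 already has 2, which forces (1,2) = 1.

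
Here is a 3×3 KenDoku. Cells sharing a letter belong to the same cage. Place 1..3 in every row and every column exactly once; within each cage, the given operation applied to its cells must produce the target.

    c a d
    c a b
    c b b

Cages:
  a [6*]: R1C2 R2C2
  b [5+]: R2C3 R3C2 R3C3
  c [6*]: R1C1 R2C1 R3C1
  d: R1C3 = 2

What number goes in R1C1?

D is a freebie, which forces R1C3 = 2.
Column 3 now contains 2, so R2C3 = 1.
Column 3 now contains 1, so R3C3 = 3.
Row 1 already has 2, which forces R1C2 = 3.
Cage a's pair has product 6, so R2C2 = 2.
Cage b has sum 5, which forces R3C2 = 1.
Row 1 now contains 3, which forces R1C1 = 1.
Row 2 already has 2, so R2C1 = 3.
Row 3 now contains 1, so R3C1 = 2.
Filled in: 1 3 2 / 3 2 1 / 2 1 3.

1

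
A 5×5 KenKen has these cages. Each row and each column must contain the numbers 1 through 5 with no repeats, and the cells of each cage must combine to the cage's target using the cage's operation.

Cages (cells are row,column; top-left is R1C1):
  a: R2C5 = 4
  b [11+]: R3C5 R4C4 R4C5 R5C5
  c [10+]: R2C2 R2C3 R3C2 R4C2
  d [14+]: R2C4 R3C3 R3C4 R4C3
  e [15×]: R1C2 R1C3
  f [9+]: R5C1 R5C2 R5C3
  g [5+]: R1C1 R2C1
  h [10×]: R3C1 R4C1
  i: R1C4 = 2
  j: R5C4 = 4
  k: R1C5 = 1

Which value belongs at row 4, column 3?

I is a freebie, so R1C4 = 2.
Cage k is a single given cell, which forces R1C5 = 1.
A is a freebie; hence R2C5 = 4.
Cage j is given, so R5C4 = 4.
Cage b has sum 11; hence R4C4 = 1.
Row 1 needs a 4, and only R1C1 is open for it.
The two cells of cage g must have sum 5, so R2C1 = 1.
Cage c has sum 10, so R3C2 = 1.
Cage f has sum 9; hence R5C3 = 1.
Row 3 needs a 4, and only R3C3 is open for it.
Column 3 now contains 4, leaving R4C3 = 2.
Cage c has sum 10, leaving R2C2 = 2.
Column 3 now contains 2, so R2C3 = 3.
3 is placed in row 2, which forces R2C4 = 5.
Cage h needs two cells with product 10, so R3C1 = 2.
Column 4 now contains 5, leaving R3C4 = 3.
3 is placed in row 3, leaving R3C5 = 5.
Row 4 now contains 2, so R4C1 = 5.
Row 4 now contains 2, which forces R4C2 = 4.
Column 5 already has 5; hence R4C5 = 3.
5 is placed in column 1, which forces R5C1 = 3.
Row 5 now contains 3, leaving R5C2 = 5.
Column 5 now contains 3, leaving R5C5 = 2.
Column 2 already has 5, so R1C2 = 3.
Column 3 already has 3, so R1C3 = 5.
Completed grid: 4 3 5 2 1 / 1 2 3 5 4 / 2 1 4 3 5 / 5 4 2 1 3 / 3 5 1 4 2.

2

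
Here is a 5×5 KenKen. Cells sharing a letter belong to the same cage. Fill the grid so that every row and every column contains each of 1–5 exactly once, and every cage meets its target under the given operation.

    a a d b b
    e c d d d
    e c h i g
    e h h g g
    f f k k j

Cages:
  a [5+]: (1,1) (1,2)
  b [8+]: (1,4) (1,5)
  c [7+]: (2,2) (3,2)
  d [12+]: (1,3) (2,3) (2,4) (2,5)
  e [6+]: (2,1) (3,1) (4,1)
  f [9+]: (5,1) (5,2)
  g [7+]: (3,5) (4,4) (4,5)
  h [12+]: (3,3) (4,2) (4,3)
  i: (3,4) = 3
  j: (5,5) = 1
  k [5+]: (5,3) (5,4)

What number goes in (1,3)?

2

I is a freebie, leaving (3,4) = 3.
Cage j is a single given cell; hence (5,5) = 1.
3 is placed in column 4, which forces (1,4) = 5.
The two cells of cage b must have sum 8, leaving (1,5) = 3.
Cage k's pair has sum 5, which forces (5,3) = 3.
The two cells of cage k must have sum 5, leaving (5,4) = 2.
Column 4 already has 2, which forces (4,4) = 1.
Column 4 now contains 1, which forces (2,4) = 4.
Row 1 needs a 2, and only (1,3) is open for it.
The 4 cells of cage d must have sum 12, so (2,3) = 1.
Cage d needs sum 12, leaving (2,5) = 5.
Cage h has sum 12, which forces (4,2) = 3.
Cage e needs sum 6, so (2,1) = 3.
Column 2 now contains 3, which forces (2,2) = 2.
The 3 cells of cage e must have sum 6, leaving (3,1) = 1.
Cage c needs two cells with sum 7; hence (3,2) = 5.
Row 3 already has 5; hence (3,3) = 4.
Row 3 now contains 4; hence (3,5) = 2.
Row 4 already has 3; hence (4,1) = 2.
Column 3 already has 4, which forces (4,3) = 5.
2 is placed in column 5, so (4,5) = 4.
Column 2 now contains 5, which forces (5,2) = 4.
Column 1 already has 1, which forces (1,1) = 4.
Column 2 now contains 4, which forces (1,2) = 1.
Row 5 already has 4, which forces (5,1) = 5.
Filled in: 4 1 2 5 3 / 3 2 1 4 5 / 1 5 4 3 2 / 2 3 5 1 4 / 5 4 3 2 1.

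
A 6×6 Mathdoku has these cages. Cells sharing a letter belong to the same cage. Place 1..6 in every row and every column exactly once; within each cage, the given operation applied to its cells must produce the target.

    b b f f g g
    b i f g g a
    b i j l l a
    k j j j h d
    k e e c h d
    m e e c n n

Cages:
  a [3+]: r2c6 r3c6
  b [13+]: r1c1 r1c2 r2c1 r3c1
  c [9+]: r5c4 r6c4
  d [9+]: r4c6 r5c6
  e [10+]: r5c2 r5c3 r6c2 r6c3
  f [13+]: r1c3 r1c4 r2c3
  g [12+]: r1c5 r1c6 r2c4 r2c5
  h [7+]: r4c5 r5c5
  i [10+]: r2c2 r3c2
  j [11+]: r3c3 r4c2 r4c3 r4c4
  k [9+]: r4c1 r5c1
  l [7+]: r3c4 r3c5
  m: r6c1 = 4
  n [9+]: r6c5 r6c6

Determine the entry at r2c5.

6

Cage m is given, which forces r6c1 = 4.
Cage c's pair has sum 9, so r5c4 = 4.
{3, 6} are confined to r6c5 and r6c6 in row 6, so r6c4 = 5.
Cage b needs sum 13; hence r1c2 = 5.
Column 2 needs a 3, and only r4c2 is open for it.
Row 4 already has 3, so r4c1 = 6.
Row 4 now contains 6, leaving r4c6 = 4.
The two cells of cage k must have sum 9, leaving r5c1 = 3.
3 is placed in row 5; hence r5c6 = 5.
The 4 cells of cage e must have sum 10, leaving r5c2 = 1.
Row 5 already has 5, which forces r5c3 = 6.
Row 5 now contains 6, so r5c5 = 2.
Cage e needs sum 10, so r6c2 = 2.
The 4 cells of cage e must have sum 10, so r6c3 = 1.
Cage f has sum 13, leaving r1c4 = 6.
Row 1 already has 6, which forces r1c6 = 3.
The 4 cells of cage j must have sum 11, which forces r4c4 = 1.
Cage h needs two cells with sum 7, which forces r4c5 = 5.
Column 6 now contains 3; hence r6c6 = 6.
Cage g has sum 12, so r2c4 = 2.
2 is placed in row 2; hence r2c6 = 1.
Cage j has sum 11, leaving r3c3 = 5.
The two cells of cage l must have sum 7, leaving r3c4 = 3.
The two cells of cage l must have sum 7, leaving r3c5 = 4.
Column 6 now contains 1, which forces r3c6 = 2.
5 is placed in row 4, which forces r4c3 = 2.
Row 6 now contains 6, leaving r6c5 = 3.
The 4 cells of cage b must have sum 13, which forces r1c1 = 2.
Column 3 already has 2, which forces r1c3 = 4.
4 is placed in column 5; hence r1c5 = 1.
1 is placed in row 2; hence r2c1 = 5.
Cage i needs two cells with sum 10, leaving r2c2 = 4.
5 is placed in column 3, so r2c3 = 3.
3 is placed in column 5, which forces r2c5 = 6.
Row 3 now contains 2, so r3c1 = 1.
Row 3 now contains 4, so r3c2 = 6.
Completed grid: 2 5 4 6 1 3 / 5 4 3 2 6 1 / 1 6 5 3 4 2 / 6 3 2 1 5 4 / 3 1 6 4 2 5 / 4 2 1 5 3 6.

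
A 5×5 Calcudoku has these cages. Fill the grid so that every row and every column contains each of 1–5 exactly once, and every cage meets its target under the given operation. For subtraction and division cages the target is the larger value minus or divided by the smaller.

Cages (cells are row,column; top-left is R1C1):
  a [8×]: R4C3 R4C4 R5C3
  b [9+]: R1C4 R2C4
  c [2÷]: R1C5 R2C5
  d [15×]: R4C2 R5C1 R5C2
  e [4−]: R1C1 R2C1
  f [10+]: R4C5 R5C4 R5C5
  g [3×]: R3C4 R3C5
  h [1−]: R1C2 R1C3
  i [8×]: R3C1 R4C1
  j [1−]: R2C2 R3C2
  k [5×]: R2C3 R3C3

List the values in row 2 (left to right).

The only place for 3 in row 2 is R2C2.
Cage d needs product 15, leaving R5C1 = 3.
Row 1 needs a 3, and only R1C3 is open for it.
In row 2, 2 can only go at R2C5, so R2C5 = 2.
The only place for 2 in row 1 is R1C2.
Column 2 already has 2, so R3C2 = 4.
Row 3 already has 4, which forces R3C1 = 2.
Cage i needs two cells with product 8, so R4C1 = 4.
The 3 cells of cage a must have product 8, which forces R5C3 = 4.
Cage f needs sum 10, which forces R4C5 = 3.
Cage f needs sum 10; hence R5C4 = 2.
Cage f has sum 10, leaving R5C5 = 5.
Cage g needs two cells with product 3, which forces R3C4 = 3.
Column 5 now contains 3, which forces R3C5 = 1.
Cage d has product 15, so R4C2 = 5.
Cage a has product 8, so R4C3 = 2.
Column 4 now contains 2, which forces R4C4 = 1.
Row 5 now contains 5, leaving R5C2 = 1.
Column 5 now contains 1; hence R1C5 = 4.
Cage k's pair has product 5, which forces R2C3 = 1.
Row 3 now contains 1, leaving R3C3 = 5.
The two cells of cage e must have difference 4; hence R1C1 = 1.
4 is placed in row 1, leaving R1C4 = 5.
Row 2 now contains 1, so R2C1 = 5.
Cage b's pair has sum 9, leaving R2C4 = 4.
The full grid is 1 2 3 5 4 / 5 3 1 4 2 / 2 4 5 3 1 / 4 5 2 1 3 / 3 1 4 2 5.

5 3 1 4 2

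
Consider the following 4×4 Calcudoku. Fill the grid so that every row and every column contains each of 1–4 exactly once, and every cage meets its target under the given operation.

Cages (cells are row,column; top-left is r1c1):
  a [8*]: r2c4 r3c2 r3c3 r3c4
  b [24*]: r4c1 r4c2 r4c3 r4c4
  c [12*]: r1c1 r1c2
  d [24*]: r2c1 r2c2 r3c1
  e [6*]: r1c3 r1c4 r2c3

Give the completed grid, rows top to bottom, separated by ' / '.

4 3 1 2 / 2 4 3 1 / 3 1 2 4 / 1 2 4 3

Cage a has product 8, so r2c4 = 1.
The 3 cells of cage e must have product 6, so r1c3 = 1.
The 4 cells of cage a must have product 8, leaving r3c2 = 1.
Cage b needs product 24; hence r4c1 = 1.
In row 1, 2 can only go at r1c4, so r1c4 = 2.
Cage e needs product 6, which forces r2c3 = 3.
The 4 cells of cage a must have product 8, which forces r3c3 = 2.
Column 4 now contains 2, which forces r3c4 = 4.
2 is placed in column 3, which forces r4c3 = 4.
Column 4 now contains 4, which forces r4c4 = 3.
4 is placed in row 3, so r3c1 = 3.
Row 4 already has 3; hence r4c2 = 2.
Column 1 now contains 3, so r1c1 = 4.
Cage c's pair has product 12; hence r1c2 = 3.
The 3 cells of cage d must have product 24, so r2c1 = 2.
Column 2 now contains 2, leaving r2c2 = 4.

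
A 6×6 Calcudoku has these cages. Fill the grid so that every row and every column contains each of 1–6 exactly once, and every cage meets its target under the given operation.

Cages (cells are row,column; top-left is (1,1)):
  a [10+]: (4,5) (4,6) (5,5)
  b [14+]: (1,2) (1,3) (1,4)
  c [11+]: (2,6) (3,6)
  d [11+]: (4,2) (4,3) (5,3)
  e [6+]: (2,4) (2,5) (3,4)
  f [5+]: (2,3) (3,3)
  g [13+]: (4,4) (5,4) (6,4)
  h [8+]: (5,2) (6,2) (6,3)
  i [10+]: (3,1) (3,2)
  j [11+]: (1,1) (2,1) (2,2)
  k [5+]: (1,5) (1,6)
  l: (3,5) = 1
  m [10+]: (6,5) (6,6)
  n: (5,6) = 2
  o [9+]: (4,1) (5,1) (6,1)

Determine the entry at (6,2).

2

Cage l is a single given cell; hence (3,5) = 1.
Cage n is given, so (5,6) = 2.
Cage e has sum 6; hence (2,4) = 1.
The only place for 5 in row 3 is (3,6).
Column 6 now contains 5, leaving (2,6) = 6.
6 is placed in column 6, leaving (6,6) = 4.
4 is placed in row 6, leaving (6,5) = 6.
In row 1, 1 can only go at (1,6), so (1,6) = 1.
Cage k needs two cells with sum 5, so (1,5) = 4.
Column 5 now contains 4; hence (4,5) = 2.
1 is placed in column 6, which forces (4,6) = 3.
Column 5 already has 2, leaving (2,5) = 3.
Cage e has sum 6, so (3,4) = 2.
Cage a has sum 10; hence (5,5) = 5.
2 is placed in column 4, which forces (6,4) = 3.
Row 2 already has 3; hence (2,3) = 2.
Row 3 now contains 2; hence (3,3) = 3.
The 3 cells of cage h must have sum 8; hence (5,2) = 1.
Column 3 now contains 2, leaving (6,3) = 5.
Cage j needs sum 11, so (1,1) = 2.
Cage b has sum 14, which forces (1,2) = 3.
5 is placed in column 3, leaving (1,3) = 6.
Cage b needs sum 14, so (1,4) = 5.
The 3 cells of cage d must have sum 11, leaving (4,3) = 1.
Column 3 already has 6, so (5,3) = 4.
Row 5 now contains 4, which forces (5,4) = 6.
Column 1 now contains 2, which forces (6,1) = 1.
Row 6 now contains 5, so (6,2) = 2.
Cage o needs sum 9, so (4,1) = 5.
The 3 cells of cage d must have sum 11, leaving (4,2) = 6.
Column 4 now contains 6; hence (4,4) = 4.
6 is placed in row 5, so (5,1) = 3.
5 is placed in column 1, which forces (2,1) = 4.
Cage j has sum 11; hence (2,2) = 5.
Cage i needs two cells with sum 10; hence (3,1) = 6.
6 is placed in column 2, which forces (3,2) = 4.
Completed grid: 2 3 6 5 4 1 / 4 5 2 1 3 6 / 6 4 3 2 1 5 / 5 6 1 4 2 3 / 3 1 4 6 5 2 / 1 2 5 3 6 4.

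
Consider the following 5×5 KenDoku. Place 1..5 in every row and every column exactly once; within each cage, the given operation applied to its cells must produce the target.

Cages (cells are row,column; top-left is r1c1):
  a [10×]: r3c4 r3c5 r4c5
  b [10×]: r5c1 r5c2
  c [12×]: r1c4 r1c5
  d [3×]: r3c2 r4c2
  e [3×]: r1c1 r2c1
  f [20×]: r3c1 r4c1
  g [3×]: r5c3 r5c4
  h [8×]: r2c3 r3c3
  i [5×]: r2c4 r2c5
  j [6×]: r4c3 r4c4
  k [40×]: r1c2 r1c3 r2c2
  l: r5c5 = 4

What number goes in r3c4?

1

Cage l is given; hence r5c5 = 4.
Cage c needs two cells with product 12; hence r1c4 = 4.
Column 5 already has 4, which forces r1c5 = 3.
3 is placed in row 1, which forces r1c1 = 1.
The two cells of cage e must have product 3, so r2c1 = 3.
The 3 cells of cage k must have product 40, so r2c2 = 4.
Row 2 now contains 4, leaving r2c3 = 2.
Column 3 already has 2; hence r3c3 = 4.
Column 3 already has 2, so r4c3 = 3.
3 is placed in row 4, so r4c4 = 2.
3 is placed in column 3, so r5c3 = 1.
Row 5 now contains 1, which forces r5c4 = 3.
The 3 cells of cage k must have product 40, leaving r1c2 = 2.
Column 3 already has 2, which forces r1c3 = 5.
Row 3 already has 4, so r3c1 = 5.
Cage d needs two cells with product 3, leaving r3c2 = 3.
5 is placed in row 3; hence r3c4 = 1.
Cage a has product 10, which forces r3c5 = 2.
Cage f's pair has product 20, which forces r4c1 = 4.
3 is placed in row 4; hence r4c2 = 1.
1 is placed in row 4, which forces r4c5 = 5.
Column 1 now contains 5, which forces r5c1 = 2.
Column 2 now contains 2; hence r5c2 = 5.
Column 4 now contains 1; hence r2c4 = 5.
Column 5 now contains 5, so r2c5 = 1.
The full grid is 1 2 5 4 3 / 3 4 2 5 1 / 5 3 4 1 2 / 4 1 3 2 5 / 2 5 1 3 4.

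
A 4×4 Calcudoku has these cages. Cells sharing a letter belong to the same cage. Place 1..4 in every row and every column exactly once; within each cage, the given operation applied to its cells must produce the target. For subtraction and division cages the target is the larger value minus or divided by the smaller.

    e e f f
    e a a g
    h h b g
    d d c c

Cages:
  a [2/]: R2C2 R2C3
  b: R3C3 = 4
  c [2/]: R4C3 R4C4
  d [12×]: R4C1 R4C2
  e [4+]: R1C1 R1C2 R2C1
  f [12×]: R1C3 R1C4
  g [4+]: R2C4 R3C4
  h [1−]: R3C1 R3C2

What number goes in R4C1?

4

The 3 cells of cage e must have sum 4; hence R1C1 = 2.
The 3 cells of cage e must have sum 4; hence R1C2 = 1.
The 3 cells of cage e must have sum 4, leaving R2C1 = 1.
1 is placed in row 2, leaving R2C4 = 3.
B is a freebie, so R3C3 = 4.
3 is placed in column 4; hence R3C4 = 1.
4 is placed in column 3; hence R1C3 = 3.
3 is placed in column 4, which forces R1C4 = 4.
The two cells of cage a must have quotient 2, leaving R2C2 = 4.
4 is placed in column 3; hence R2C3 = 2.
Row 3 already has 4; hence R3C1 = 3.
The two cells of cage h must have difference 1, leaving R3C2 = 2.
Column 1 already has 3, which forces R4C1 = 4.
Column 2 already has 4, leaving R4C2 = 3.
Column 3 now contains 2, so R4C3 = 1.
Column 4 already has 4, so R4C4 = 2.
Completed grid: 2 1 3 4 / 1 4 2 3 / 3 2 4 1 / 4 3 1 2.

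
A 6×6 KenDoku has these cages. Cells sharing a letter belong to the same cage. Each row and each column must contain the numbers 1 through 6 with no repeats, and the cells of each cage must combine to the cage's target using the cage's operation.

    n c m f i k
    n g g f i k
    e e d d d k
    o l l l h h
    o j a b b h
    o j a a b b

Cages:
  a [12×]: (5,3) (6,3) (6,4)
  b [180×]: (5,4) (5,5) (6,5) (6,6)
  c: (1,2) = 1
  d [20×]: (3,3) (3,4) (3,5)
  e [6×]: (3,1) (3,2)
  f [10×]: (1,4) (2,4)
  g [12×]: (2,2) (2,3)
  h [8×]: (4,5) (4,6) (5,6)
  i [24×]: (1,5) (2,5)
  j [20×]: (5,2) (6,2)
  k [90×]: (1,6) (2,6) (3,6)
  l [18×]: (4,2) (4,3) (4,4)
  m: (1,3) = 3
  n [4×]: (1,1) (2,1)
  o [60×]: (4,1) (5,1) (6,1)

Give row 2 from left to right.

C is a freebie; hence (1,2) = 1.
Cage m is given, leaving (1,3) = 3.
Row 1 already has 1, leaving (1,1) = 4.
4 is placed in row 1, which forces (1,5) = 6.
Row 1 now contains 6, which forces (1,6) = 5.
The two cells of cage n must have product 4, leaving (2,1) = 1.
Column 5 already has 6, so (2,5) = 4.
5 is placed in row 1, which forces (1,4) = 2.
Cage f needs two cells with product 10, so (2,4) = 5.
The only place for 3 in row 2 is (2,6).
Column 6 now contains 3; hence (3,6) = 6.
Row 4 needs a 4, and only (4,6) is open for it.
Cage b has product 180, which forces (5,4) = 6.
Column 6 already has 4, leaving (6,6) = 2.
Cage h has product 8, which forces (4,5) = 2.
2 is placed in column 6, which forces (5,6) = 1.
Cage o needs product 60; hence (5,1) = 2.
2 is placed in row 5, which forces (5,3) = 4.
Column 1 now contains 2, which forces (3,1) = 3.
Cage e needs two cells with product 6, leaving (3,2) = 2.
The 3 cells of cage d must have product 20, so (3,4) = 4.
Row 5 now contains 4, leaving (5,2) = 5.
5 is placed in row 5; hence (5,5) = 3.
Cage j's pair has product 20, so (6,2) = 4.
Cage a needs product 12, so (6,3) = 1.
Cage a has product 12, leaving (6,4) = 3.
Column 5 now contains 3, which forces (6,5) = 5.
Column 2 now contains 2; hence (2,2) = 6.
Cage g's pair has product 12, leaving (2,3) = 2.
Column 3 already has 1; hence (3,3) = 5.
Column 5 already has 5, leaving (3,5) = 1.
Cage o has product 60, so (4,1) = 5.
Cage l has product 18, which forces (4,2) = 3.
Column 3 already has 1, so (4,3) = 6.
3 is placed in column 4, which forces (4,4) = 1.
5 is placed in row 6, leaving (6,1) = 6.
Completed grid: 4 1 3 2 6 5 / 1 6 2 5 4 3 / 3 2 5 4 1 6 / 5 3 6 1 2 4 / 2 5 4 6 3 1 / 6 4 1 3 5 2.

1 6 2 5 4 3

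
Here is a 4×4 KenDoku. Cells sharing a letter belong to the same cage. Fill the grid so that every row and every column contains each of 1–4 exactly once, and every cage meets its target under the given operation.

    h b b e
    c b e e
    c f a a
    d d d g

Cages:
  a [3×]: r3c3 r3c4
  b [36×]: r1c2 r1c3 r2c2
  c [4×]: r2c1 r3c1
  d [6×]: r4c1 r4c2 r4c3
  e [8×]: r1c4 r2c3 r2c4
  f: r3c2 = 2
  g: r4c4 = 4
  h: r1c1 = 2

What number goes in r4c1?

3

Cage h is given, leaving r1c1 = 2.
Cage b needs product 36, which forces r1c2 = 4.
The 3 cells of cage b must have product 36, leaving r1c3 = 3.
Row 1 already has 4, so r1c4 = 1.
The 3 cells of cage b must have product 36, leaving r2c2 = 3.
Cage f is given, leaving r3c2 = 2.
Column 3 already has 3, which forces r3c3 = 1.
Column 4 already has 1, leaving r3c4 = 3.
Column 2 already has 2, so r4c2 = 1.
1 is placed in column 3; hence r4c3 = 2.
Cage g is given, so r4c4 = 4.
Cage c needs two cells with product 4, leaving r2c1 = 1.
Column 3 already has 2, so r2c3 = 4.
4 is placed in column 4, so r2c4 = 2.
Row 3 now contains 1; hence r3c1 = 4.
Row 4 now contains 1, so r4c1 = 3.
The full grid is 2 4 3 1 / 1 3 4 2 / 4 2 1 3 / 3 1 2 4.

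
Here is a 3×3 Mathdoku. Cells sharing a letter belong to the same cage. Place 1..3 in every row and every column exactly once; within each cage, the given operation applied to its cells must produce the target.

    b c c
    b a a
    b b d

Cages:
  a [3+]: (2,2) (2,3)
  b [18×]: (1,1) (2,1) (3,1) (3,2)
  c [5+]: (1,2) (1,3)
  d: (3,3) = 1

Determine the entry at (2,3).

The 4 cells of cage b must have product 18, so (3,2) = 3.
Cage d is given, leaving (3,3) = 1.
3 is placed in column 2, so (1,2) = 2.
The two cells of cage c must have sum 5; hence (1,3) = 3.
Cage a's pair has sum 3, leaving (2,2) = 1.
Column 3 already has 1, leaving (2,3) = 2.
1 is placed in row 3; hence (3,1) = 2.
3 is placed in row 1, so (1,1) = 1.
1 is placed in row 2, leaving (2,1) = 3.
Completed grid: 1 2 3 / 3 1 2 / 2 3 1.

2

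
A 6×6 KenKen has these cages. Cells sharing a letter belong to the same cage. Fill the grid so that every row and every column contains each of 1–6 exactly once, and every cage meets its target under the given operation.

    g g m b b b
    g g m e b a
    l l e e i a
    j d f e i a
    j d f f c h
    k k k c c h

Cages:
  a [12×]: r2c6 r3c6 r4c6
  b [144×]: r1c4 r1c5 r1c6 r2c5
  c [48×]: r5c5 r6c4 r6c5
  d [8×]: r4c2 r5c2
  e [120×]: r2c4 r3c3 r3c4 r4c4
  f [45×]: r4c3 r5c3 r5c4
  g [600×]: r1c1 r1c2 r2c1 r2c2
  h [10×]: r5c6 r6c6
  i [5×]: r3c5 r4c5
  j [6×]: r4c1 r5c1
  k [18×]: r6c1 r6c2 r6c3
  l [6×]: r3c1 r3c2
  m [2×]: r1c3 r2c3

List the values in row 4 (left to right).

Cage f needs product 45, leaving r4c3 = 3.
Cage f has product 45, which forces r5c3 = 5.
Cage f needs product 45; hence r5c4 = 3.
5 is placed in row 5, which forces r5c6 = 2.
Column 6 already has 2; hence r6c6 = 5.
The two cells of cage d must have product 8; hence r4c2 = 2.
Row 5 now contains 2; hence r5c2 = 4.
Row 5 now contains 4; hence r5c5 = 6.
Cage j needs two cells with product 6, so r4c1 = 6.
Row 5 now contains 6, so r5c1 = 1.
Column 1 now contains 1, so r6c1 = 3.
Column 1 now contains 1, which forces r3c1 = 2.
Cage l's pair has product 6, so r3c2 = 3.
Cage a needs product 12, which forces r2c6 = 3.
The 4 cells of cage b must have product 144, which forces r1c5 = 3.
The only place for 1 in row 1 is r1c3.
Column 3 already has 1, so r2c3 = 2.
Row 2 already has 2, leaving r2c5 = 4.
Cage k has product 18, which forces r6c2 = 1.
Column 3 already has 1; hence r6c3 = 6.
Column 5 already has 4; hence r6c5 = 2.
Cage g has product 600; hence r1c1 = 4.
Cage g has product 600; hence r1c2 = 5.
Cage b has product 144, which forces r1c4 = 2.
Cage b needs product 144, so r1c6 = 6.
4 is placed in row 2, which forces r2c1 = 5.
Cage g has product 600; hence r2c2 = 6.
6 is placed in row 2, leaving r2c4 = 1.
Column 3 now contains 6, which forces r3c3 = 4.
Row 3 already has 4; hence r3c6 = 1.
Column 4 already has 1, so r4c4 = 5.
Row 4 already has 5; hence r4c5 = 1.
1 is placed in column 6; hence r4c6 = 4.
Row 6 already has 2; hence r6c4 = 4.
Column 4 now contains 5, leaving r3c4 = 6.
Row 3 now contains 1, which forces r3c5 = 5.
Completed grid: 4 5 1 2 3 6 / 5 6 2 1 4 3 / 2 3 4 6 5 1 / 6 2 3 5 1 4 / 1 4 5 3 6 2 / 3 1 6 4 2 5.

6 2 3 5 1 4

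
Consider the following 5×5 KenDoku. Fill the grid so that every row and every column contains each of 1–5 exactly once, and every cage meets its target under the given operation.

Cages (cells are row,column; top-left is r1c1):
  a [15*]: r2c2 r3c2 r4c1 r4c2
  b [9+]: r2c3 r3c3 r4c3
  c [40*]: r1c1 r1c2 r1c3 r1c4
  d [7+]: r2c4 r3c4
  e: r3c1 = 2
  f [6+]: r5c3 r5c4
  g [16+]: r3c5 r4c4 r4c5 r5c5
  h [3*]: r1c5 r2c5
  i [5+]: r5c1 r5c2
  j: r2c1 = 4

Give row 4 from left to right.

J is a freebie; hence r2c1 = 4.
Cage e is a single given cell, which forces r3c1 = 2.
Cage a has product 15, which forces r4c1 = 1.
Column 1 already has 1, leaving r5c1 = 3.
Column 1 already has 1, leaving r1c1 = 5.
The two cells of cage i must have sum 5, leaving r5c2 = 2.
The only place for 3 in row 1 is r1c5.
Column 5 already has 3, leaving r2c5 = 1.
Cage g needs sum 16; hence r4c4 = 5.
Cage g has sum 16, so r4c5 = 2.
Column 4 already has 5, so r5c4 = 1.
Cage a has product 15, which forces r2c2 = 5.
Row 2 already has 5, leaving r2c3 = 2.
Cage d needs two cells with sum 7; hence r2c4 = 3.
Cage a has product 15; hence r3c2 = 1.
Column 4 already has 5, leaving r3c4 = 4.
4 is placed in row 3, leaving r3c5 = 5.
Row 4 already has 5, leaving r4c2 = 3.
Row 4 now contains 3, which forces r4c3 = 4.
Row 5 now contains 1, leaving r5c3 = 5.
5 is placed in column 5, so r5c5 = 4.
1 is placed in column 2, leaving r1c2 = 4.
4 is placed in column 3, which forces r1c3 = 1.
Column 4 already has 4, which forces r1c4 = 2.
4 is placed in row 3, which forces r3c3 = 3.
The full grid is 5 4 1 2 3 / 4 5 2 3 1 / 2 1 3 4 5 / 1 3 4 5 2 / 3 2 5 1 4.

1 3 4 5 2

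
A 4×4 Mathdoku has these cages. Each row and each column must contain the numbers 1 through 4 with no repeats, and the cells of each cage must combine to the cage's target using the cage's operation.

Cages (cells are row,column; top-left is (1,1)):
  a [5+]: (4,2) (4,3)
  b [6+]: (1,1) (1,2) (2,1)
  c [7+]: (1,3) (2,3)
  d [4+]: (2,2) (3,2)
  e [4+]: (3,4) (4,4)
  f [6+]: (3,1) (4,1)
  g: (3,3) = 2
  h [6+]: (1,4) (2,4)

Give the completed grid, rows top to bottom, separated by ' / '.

Cage g is a single given cell, which forces (3,3) = 2.
2 is placed in row 3; hence (3,1) = 4.
The two cells of cage f must have sum 6; hence (4,1) = 2.
The 3 cells of cage b must have sum 6; hence (1,2) = 2.
2 is placed in row 1, so (1,4) = 4.
Column 4 now contains 4; hence (2,4) = 2.
Row 1 now contains 4, leaving (1,3) = 3.
Cage c needs two cells with sum 7, leaving (2,3) = 4.
Column 3 now contains 4, which forces (4,3) = 1.
1 is placed in row 4, leaving (4,4) = 3.
Row 1 now contains 3; hence (1,1) = 1.
Cage b needs sum 6, so (2,1) = 3.
Row 2 now contains 3, so (2,2) = 1.
Column 2 now contains 1, so (3,2) = 3.
Column 4 already has 3; hence (3,4) = 1.
1 is placed in row 4, leaving (4,2) = 4.

1 2 3 4 / 3 1 4 2 / 4 3 2 1 / 2 4 1 3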